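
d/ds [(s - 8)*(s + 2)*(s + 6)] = 3*s^2 - 52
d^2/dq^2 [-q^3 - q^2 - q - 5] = -6*q - 2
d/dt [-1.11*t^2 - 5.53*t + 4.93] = -2.22*t - 5.53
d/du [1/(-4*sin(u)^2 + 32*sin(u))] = (sin(u) - 4)*cos(u)/(2*(sin(u) - 8)^2*sin(u)^2)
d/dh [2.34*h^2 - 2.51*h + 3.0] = 4.68*h - 2.51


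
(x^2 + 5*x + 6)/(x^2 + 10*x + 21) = (x + 2)/(x + 7)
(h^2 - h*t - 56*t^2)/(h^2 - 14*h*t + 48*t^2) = (-h - 7*t)/(-h + 6*t)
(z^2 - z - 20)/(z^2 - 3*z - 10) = (z + 4)/(z + 2)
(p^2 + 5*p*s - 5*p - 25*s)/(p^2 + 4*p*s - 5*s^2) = (p - 5)/(p - s)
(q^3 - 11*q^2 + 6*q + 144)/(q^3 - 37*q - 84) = (q^2 - 14*q + 48)/(q^2 - 3*q - 28)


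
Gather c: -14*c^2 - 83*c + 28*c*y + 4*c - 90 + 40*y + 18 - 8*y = -14*c^2 + c*(28*y - 79) + 32*y - 72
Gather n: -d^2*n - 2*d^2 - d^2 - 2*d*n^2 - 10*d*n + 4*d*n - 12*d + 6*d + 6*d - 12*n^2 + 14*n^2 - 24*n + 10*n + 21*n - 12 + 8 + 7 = -3*d^2 + n^2*(2 - 2*d) + n*(-d^2 - 6*d + 7) + 3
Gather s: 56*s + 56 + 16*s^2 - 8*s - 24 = 16*s^2 + 48*s + 32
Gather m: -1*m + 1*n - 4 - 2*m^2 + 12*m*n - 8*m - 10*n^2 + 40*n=-2*m^2 + m*(12*n - 9) - 10*n^2 + 41*n - 4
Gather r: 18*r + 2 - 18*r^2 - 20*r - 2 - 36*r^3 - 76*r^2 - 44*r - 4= -36*r^3 - 94*r^2 - 46*r - 4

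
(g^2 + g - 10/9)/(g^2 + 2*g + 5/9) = (3*g - 2)/(3*g + 1)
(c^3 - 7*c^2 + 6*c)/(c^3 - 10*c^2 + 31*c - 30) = c*(c^2 - 7*c + 6)/(c^3 - 10*c^2 + 31*c - 30)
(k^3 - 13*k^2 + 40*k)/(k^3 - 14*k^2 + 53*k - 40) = k/(k - 1)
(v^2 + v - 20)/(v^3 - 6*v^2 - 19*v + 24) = (v^2 + v - 20)/(v^3 - 6*v^2 - 19*v + 24)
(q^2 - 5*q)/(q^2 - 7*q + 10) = q/(q - 2)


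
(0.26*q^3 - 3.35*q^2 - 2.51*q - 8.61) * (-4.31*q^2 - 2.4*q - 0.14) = -1.1206*q^5 + 13.8145*q^4 + 18.8217*q^3 + 43.6021*q^2 + 21.0154*q + 1.2054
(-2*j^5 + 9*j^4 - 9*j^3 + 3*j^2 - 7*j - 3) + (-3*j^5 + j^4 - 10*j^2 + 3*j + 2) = -5*j^5 + 10*j^4 - 9*j^3 - 7*j^2 - 4*j - 1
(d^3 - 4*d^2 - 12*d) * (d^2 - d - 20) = d^5 - 5*d^4 - 28*d^3 + 92*d^2 + 240*d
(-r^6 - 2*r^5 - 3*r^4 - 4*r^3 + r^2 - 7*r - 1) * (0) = 0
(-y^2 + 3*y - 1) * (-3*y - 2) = 3*y^3 - 7*y^2 - 3*y + 2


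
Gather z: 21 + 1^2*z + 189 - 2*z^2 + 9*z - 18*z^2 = -20*z^2 + 10*z + 210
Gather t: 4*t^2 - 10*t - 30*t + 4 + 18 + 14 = 4*t^2 - 40*t + 36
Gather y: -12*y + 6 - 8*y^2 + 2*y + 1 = -8*y^2 - 10*y + 7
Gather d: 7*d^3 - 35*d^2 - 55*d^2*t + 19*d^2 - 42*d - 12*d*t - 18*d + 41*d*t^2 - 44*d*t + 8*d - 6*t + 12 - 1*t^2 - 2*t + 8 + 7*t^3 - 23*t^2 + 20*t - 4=7*d^3 + d^2*(-55*t - 16) + d*(41*t^2 - 56*t - 52) + 7*t^3 - 24*t^2 + 12*t + 16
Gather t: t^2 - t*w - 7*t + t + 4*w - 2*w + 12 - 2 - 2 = t^2 + t*(-w - 6) + 2*w + 8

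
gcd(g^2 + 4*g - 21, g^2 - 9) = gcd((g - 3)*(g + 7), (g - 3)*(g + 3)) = g - 3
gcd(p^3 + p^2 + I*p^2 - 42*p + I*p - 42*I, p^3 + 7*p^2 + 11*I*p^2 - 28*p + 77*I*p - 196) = p + 7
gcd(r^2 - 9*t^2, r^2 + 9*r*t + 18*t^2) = r + 3*t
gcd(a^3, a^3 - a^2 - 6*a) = a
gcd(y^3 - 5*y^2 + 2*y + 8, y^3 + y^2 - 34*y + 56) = y^2 - 6*y + 8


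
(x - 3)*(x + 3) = x^2 - 9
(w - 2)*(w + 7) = w^2 + 5*w - 14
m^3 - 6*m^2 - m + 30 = (m - 5)*(m - 3)*(m + 2)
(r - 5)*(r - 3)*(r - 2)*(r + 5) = r^4 - 5*r^3 - 19*r^2 + 125*r - 150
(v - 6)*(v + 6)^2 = v^3 + 6*v^2 - 36*v - 216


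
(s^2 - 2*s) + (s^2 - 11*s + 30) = 2*s^2 - 13*s + 30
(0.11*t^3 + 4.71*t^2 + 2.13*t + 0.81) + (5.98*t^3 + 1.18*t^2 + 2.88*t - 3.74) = 6.09*t^3 + 5.89*t^2 + 5.01*t - 2.93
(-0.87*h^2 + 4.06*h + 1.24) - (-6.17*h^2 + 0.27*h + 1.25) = 5.3*h^2 + 3.79*h - 0.01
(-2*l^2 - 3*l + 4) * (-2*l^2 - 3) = 4*l^4 + 6*l^3 - 2*l^2 + 9*l - 12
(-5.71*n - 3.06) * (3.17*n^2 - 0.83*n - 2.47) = -18.1007*n^3 - 4.9609*n^2 + 16.6435*n + 7.5582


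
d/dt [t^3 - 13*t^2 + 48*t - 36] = 3*t^2 - 26*t + 48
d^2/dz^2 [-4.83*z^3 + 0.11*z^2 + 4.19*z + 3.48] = 0.22 - 28.98*z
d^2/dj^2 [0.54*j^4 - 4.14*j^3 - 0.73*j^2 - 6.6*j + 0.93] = 6.48*j^2 - 24.84*j - 1.46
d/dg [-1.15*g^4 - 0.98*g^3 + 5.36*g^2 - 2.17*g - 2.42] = -4.6*g^3 - 2.94*g^2 + 10.72*g - 2.17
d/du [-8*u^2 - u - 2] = -16*u - 1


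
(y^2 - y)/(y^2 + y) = (y - 1)/(y + 1)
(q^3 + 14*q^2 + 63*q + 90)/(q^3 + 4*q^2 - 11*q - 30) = (q^2 + 9*q + 18)/(q^2 - q - 6)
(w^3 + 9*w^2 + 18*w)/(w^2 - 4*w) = (w^2 + 9*w + 18)/(w - 4)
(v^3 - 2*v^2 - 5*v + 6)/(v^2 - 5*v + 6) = (v^2 + v - 2)/(v - 2)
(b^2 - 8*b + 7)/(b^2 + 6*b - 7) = (b - 7)/(b + 7)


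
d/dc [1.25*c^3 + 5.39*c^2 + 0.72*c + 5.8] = 3.75*c^2 + 10.78*c + 0.72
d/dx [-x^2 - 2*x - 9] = -2*x - 2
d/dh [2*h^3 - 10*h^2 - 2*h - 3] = 6*h^2 - 20*h - 2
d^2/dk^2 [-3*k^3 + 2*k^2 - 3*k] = 4 - 18*k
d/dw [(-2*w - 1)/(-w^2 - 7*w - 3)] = (2*w^2 + 14*w - (2*w + 1)*(2*w + 7) + 6)/(w^2 + 7*w + 3)^2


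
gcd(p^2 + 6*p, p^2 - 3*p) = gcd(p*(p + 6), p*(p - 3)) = p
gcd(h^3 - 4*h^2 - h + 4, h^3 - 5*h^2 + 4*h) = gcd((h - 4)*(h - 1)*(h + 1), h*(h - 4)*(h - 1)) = h^2 - 5*h + 4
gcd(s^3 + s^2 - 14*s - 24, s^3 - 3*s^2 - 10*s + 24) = s^2 - s - 12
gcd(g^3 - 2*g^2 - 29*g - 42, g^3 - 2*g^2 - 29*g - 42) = g^3 - 2*g^2 - 29*g - 42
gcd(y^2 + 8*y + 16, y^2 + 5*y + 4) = y + 4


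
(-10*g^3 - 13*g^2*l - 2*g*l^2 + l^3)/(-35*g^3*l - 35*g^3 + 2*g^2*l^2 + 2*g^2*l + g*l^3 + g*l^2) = (2*g^2 + 3*g*l + l^2)/(g*(7*g*l + 7*g + l^2 + l))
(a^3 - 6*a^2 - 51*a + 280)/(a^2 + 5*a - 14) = (a^2 - 13*a + 40)/(a - 2)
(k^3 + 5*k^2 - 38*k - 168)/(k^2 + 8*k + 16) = (k^2 + k - 42)/(k + 4)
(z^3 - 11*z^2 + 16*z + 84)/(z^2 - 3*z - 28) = (z^2 - 4*z - 12)/(z + 4)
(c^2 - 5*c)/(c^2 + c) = (c - 5)/(c + 1)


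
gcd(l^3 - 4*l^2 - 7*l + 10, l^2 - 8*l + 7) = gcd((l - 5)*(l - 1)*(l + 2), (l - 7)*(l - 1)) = l - 1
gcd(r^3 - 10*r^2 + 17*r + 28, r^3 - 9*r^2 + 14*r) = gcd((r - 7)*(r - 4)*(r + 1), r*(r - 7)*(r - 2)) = r - 7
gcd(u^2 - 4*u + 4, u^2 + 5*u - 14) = u - 2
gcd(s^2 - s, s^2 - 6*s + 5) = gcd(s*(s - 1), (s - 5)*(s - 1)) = s - 1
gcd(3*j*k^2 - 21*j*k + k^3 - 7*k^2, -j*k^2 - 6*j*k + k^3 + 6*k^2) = k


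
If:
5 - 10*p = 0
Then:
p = 1/2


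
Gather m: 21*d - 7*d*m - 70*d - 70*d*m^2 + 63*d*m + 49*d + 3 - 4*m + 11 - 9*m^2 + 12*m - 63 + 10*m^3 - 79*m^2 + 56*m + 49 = 10*m^3 + m^2*(-70*d - 88) + m*(56*d + 64)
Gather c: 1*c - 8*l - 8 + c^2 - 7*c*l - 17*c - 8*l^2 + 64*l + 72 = c^2 + c*(-7*l - 16) - 8*l^2 + 56*l + 64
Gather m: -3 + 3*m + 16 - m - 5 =2*m + 8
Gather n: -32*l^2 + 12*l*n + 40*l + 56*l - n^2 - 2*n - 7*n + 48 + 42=-32*l^2 + 96*l - n^2 + n*(12*l - 9) + 90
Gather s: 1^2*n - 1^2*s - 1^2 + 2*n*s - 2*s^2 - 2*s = n - 2*s^2 + s*(2*n - 3) - 1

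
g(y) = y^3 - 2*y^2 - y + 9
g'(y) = 3*y^2 - 4*y - 1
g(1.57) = 6.37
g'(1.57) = 0.11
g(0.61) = 7.87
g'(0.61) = -2.32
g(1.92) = 6.79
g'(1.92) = 2.38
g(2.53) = 9.86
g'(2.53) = 8.08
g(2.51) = 9.70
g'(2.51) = 7.86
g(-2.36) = -12.92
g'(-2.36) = 25.15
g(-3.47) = -53.39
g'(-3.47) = 49.00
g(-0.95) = 7.29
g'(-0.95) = 5.51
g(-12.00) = -1995.00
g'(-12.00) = 479.00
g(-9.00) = -873.00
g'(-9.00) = 278.00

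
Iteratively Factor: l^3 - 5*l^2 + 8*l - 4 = (l - 2)*(l^2 - 3*l + 2) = (l - 2)^2*(l - 1)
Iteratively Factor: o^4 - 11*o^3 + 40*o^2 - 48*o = (o - 4)*(o^3 - 7*o^2 + 12*o) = (o - 4)*(o - 3)*(o^2 - 4*o) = o*(o - 4)*(o - 3)*(o - 4)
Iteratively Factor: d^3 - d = (d + 1)*(d^2 - d) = d*(d + 1)*(d - 1)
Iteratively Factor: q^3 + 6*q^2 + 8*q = (q)*(q^2 + 6*q + 8) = q*(q + 4)*(q + 2)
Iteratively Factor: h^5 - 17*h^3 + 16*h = (h - 4)*(h^4 + 4*h^3 - h^2 - 4*h) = (h - 4)*(h + 1)*(h^3 + 3*h^2 - 4*h) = (h - 4)*(h - 1)*(h + 1)*(h^2 + 4*h) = (h - 4)*(h - 1)*(h + 1)*(h + 4)*(h)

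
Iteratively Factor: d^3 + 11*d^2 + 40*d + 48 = (d + 3)*(d^2 + 8*d + 16) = (d + 3)*(d + 4)*(d + 4)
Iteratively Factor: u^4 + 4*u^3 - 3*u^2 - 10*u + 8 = (u - 1)*(u^3 + 5*u^2 + 2*u - 8) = (u - 1)*(u + 2)*(u^2 + 3*u - 4) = (u - 1)^2*(u + 2)*(u + 4)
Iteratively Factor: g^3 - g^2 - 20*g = (g - 5)*(g^2 + 4*g) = (g - 5)*(g + 4)*(g)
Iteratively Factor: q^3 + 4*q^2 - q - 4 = (q + 4)*(q^2 - 1) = (q + 1)*(q + 4)*(q - 1)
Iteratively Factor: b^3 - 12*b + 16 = (b - 2)*(b^2 + 2*b - 8) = (b - 2)^2*(b + 4)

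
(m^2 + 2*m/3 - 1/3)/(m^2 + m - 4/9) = 3*(m + 1)/(3*m + 4)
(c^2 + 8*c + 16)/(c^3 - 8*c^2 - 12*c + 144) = (c + 4)/(c^2 - 12*c + 36)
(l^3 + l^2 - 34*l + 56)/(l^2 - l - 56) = (l^2 - 6*l + 8)/(l - 8)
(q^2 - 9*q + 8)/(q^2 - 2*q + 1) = (q - 8)/(q - 1)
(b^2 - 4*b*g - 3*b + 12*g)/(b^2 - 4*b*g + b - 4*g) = (b - 3)/(b + 1)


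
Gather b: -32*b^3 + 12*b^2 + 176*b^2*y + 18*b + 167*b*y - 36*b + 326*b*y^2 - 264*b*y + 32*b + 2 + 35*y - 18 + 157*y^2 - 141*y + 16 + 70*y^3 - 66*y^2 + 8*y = -32*b^3 + b^2*(176*y + 12) + b*(326*y^2 - 97*y + 14) + 70*y^3 + 91*y^2 - 98*y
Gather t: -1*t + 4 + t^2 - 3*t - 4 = t^2 - 4*t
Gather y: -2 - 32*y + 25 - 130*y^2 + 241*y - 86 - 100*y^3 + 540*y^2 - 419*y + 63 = -100*y^3 + 410*y^2 - 210*y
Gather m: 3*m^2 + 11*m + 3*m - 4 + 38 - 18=3*m^2 + 14*m + 16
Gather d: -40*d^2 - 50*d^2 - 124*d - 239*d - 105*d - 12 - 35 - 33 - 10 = -90*d^2 - 468*d - 90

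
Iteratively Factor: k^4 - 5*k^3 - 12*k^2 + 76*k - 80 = (k - 2)*(k^3 - 3*k^2 - 18*k + 40) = (k - 2)^2*(k^2 - k - 20) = (k - 2)^2*(k + 4)*(k - 5)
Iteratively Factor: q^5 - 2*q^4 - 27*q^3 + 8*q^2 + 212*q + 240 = (q + 3)*(q^4 - 5*q^3 - 12*q^2 + 44*q + 80) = (q + 2)*(q + 3)*(q^3 - 7*q^2 + 2*q + 40) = (q - 5)*(q + 2)*(q + 3)*(q^2 - 2*q - 8) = (q - 5)*(q - 4)*(q + 2)*(q + 3)*(q + 2)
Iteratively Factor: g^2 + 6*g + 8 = (g + 4)*(g + 2)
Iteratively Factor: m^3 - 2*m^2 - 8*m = (m + 2)*(m^2 - 4*m) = (m - 4)*(m + 2)*(m)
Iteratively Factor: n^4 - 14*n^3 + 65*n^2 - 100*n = (n - 4)*(n^3 - 10*n^2 + 25*n) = (n - 5)*(n - 4)*(n^2 - 5*n) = n*(n - 5)*(n - 4)*(n - 5)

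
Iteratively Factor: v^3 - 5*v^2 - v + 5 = (v - 1)*(v^2 - 4*v - 5) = (v - 1)*(v + 1)*(v - 5)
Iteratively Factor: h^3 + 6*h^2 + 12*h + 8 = (h + 2)*(h^2 + 4*h + 4) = (h + 2)^2*(h + 2)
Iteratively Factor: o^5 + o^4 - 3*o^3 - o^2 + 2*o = (o + 1)*(o^4 - 3*o^2 + 2*o) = (o - 1)*(o + 1)*(o^3 + o^2 - 2*o) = (o - 1)*(o + 1)*(o + 2)*(o^2 - o) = o*(o - 1)*(o + 1)*(o + 2)*(o - 1)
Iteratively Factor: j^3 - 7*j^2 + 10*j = (j)*(j^2 - 7*j + 10) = j*(j - 2)*(j - 5)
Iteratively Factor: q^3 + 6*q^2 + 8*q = (q + 4)*(q^2 + 2*q) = (q + 2)*(q + 4)*(q)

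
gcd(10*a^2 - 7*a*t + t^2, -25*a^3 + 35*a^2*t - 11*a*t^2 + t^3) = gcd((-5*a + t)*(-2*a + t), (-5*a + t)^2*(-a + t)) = -5*a + t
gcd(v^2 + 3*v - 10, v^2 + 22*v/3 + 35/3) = v + 5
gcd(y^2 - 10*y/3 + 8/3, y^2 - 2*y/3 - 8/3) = y - 2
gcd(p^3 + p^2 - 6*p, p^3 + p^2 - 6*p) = p^3 + p^2 - 6*p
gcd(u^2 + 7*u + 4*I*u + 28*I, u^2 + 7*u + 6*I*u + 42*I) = u + 7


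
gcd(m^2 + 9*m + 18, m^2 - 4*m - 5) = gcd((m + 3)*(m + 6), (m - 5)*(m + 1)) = 1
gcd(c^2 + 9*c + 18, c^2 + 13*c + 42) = c + 6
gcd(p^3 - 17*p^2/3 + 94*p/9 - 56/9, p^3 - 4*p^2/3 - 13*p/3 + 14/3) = p - 7/3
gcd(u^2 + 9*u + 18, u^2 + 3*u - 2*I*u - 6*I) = u + 3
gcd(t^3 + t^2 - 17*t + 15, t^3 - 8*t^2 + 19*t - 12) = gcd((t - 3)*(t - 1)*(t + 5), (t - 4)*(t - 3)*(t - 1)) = t^2 - 4*t + 3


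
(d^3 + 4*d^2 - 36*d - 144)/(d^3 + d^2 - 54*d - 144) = (d^2 - 2*d - 24)/(d^2 - 5*d - 24)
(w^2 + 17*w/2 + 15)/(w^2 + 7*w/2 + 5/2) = (w + 6)/(w + 1)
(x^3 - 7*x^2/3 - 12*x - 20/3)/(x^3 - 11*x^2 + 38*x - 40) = (3*x^2 + 8*x + 4)/(3*(x^2 - 6*x + 8))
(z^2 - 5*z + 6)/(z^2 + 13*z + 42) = (z^2 - 5*z + 6)/(z^2 + 13*z + 42)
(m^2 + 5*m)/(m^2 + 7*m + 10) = m/(m + 2)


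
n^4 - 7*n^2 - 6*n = n*(n - 3)*(n + 1)*(n + 2)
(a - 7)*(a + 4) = a^2 - 3*a - 28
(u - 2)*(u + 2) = u^2 - 4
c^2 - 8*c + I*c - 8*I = (c - 8)*(c + I)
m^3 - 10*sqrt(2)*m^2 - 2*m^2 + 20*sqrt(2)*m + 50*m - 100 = (m - 2)*(m - 5*sqrt(2))^2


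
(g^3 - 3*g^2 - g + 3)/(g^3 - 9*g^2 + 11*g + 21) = (g - 1)/(g - 7)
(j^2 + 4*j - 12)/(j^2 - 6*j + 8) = (j + 6)/(j - 4)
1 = 1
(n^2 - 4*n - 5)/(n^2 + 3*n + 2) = (n - 5)/(n + 2)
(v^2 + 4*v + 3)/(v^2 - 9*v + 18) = (v^2 + 4*v + 3)/(v^2 - 9*v + 18)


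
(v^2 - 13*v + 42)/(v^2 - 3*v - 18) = (v - 7)/(v + 3)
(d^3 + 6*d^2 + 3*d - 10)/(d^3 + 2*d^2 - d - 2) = (d + 5)/(d + 1)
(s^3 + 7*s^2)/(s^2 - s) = s*(s + 7)/(s - 1)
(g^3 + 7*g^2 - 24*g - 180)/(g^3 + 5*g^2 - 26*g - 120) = (g + 6)/(g + 4)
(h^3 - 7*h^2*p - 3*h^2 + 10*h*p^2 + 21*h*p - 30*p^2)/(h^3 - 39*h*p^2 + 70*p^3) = (h - 3)/(h + 7*p)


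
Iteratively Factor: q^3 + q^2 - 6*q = (q)*(q^2 + q - 6) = q*(q + 3)*(q - 2)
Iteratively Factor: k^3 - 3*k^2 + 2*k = (k - 1)*(k^2 - 2*k) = (k - 2)*(k - 1)*(k)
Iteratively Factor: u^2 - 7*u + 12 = (u - 3)*(u - 4)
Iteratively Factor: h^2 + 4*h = (h + 4)*(h)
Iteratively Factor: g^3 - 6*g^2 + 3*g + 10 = (g - 5)*(g^2 - g - 2) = (g - 5)*(g - 2)*(g + 1)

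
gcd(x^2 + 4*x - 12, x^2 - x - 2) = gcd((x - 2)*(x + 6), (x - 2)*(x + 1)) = x - 2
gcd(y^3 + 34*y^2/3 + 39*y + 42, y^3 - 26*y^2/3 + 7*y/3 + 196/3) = y + 7/3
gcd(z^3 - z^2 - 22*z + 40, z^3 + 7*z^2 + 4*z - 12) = 1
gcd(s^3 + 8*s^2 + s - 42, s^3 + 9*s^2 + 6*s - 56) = s^2 + 5*s - 14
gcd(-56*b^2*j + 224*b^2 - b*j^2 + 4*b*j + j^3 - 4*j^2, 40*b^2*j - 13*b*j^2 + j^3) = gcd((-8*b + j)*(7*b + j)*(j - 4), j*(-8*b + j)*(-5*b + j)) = 8*b - j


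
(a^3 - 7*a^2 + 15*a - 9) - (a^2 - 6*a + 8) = a^3 - 8*a^2 + 21*a - 17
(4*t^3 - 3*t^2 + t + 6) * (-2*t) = -8*t^4 + 6*t^3 - 2*t^2 - 12*t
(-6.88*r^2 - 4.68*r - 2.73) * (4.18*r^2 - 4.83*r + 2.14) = -28.7584*r^4 + 13.668*r^3 - 3.5302*r^2 + 3.1707*r - 5.8422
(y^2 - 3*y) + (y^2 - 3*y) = 2*y^2 - 6*y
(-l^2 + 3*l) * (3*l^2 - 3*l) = -3*l^4 + 12*l^3 - 9*l^2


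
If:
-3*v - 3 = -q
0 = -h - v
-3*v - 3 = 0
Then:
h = 1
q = 0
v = -1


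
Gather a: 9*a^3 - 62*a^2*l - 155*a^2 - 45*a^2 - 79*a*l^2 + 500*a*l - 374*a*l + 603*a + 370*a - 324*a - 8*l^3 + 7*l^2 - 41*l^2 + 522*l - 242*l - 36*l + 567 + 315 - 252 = 9*a^3 + a^2*(-62*l - 200) + a*(-79*l^2 + 126*l + 649) - 8*l^3 - 34*l^2 + 244*l + 630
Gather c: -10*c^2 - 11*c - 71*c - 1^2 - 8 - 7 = -10*c^2 - 82*c - 16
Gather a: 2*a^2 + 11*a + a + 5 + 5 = 2*a^2 + 12*a + 10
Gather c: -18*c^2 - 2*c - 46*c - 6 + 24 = -18*c^2 - 48*c + 18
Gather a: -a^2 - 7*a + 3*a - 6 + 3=-a^2 - 4*a - 3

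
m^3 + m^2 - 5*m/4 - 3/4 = (m - 1)*(m + 1/2)*(m + 3/2)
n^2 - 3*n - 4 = (n - 4)*(n + 1)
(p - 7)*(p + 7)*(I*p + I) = I*p^3 + I*p^2 - 49*I*p - 49*I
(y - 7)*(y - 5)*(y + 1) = y^3 - 11*y^2 + 23*y + 35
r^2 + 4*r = r*(r + 4)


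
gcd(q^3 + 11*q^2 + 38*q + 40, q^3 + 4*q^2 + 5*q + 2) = q + 2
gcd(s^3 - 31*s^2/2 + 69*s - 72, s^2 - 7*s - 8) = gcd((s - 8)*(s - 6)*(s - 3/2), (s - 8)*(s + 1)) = s - 8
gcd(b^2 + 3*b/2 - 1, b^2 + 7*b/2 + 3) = b + 2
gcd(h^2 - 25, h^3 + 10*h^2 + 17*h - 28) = 1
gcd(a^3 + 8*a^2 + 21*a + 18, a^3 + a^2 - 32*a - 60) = a + 2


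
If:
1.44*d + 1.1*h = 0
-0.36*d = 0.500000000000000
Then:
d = -1.39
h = 1.82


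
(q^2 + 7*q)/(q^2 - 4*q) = (q + 7)/(q - 4)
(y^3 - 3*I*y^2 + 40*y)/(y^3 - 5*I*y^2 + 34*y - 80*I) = y/(y - 2*I)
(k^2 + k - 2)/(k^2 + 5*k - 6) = (k + 2)/(k + 6)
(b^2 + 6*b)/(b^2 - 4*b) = (b + 6)/(b - 4)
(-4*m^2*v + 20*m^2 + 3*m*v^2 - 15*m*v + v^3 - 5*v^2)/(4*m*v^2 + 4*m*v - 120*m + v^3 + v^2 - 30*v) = (-m + v)/(v + 6)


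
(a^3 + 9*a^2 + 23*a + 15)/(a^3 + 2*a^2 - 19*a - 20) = (a + 3)/(a - 4)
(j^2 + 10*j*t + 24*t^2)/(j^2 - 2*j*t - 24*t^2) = (-j - 6*t)/(-j + 6*t)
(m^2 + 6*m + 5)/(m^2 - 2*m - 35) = (m + 1)/(m - 7)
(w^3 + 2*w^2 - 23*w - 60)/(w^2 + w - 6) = (w^2 - w - 20)/(w - 2)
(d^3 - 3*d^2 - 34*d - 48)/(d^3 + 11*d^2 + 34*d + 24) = (d^3 - 3*d^2 - 34*d - 48)/(d^3 + 11*d^2 + 34*d + 24)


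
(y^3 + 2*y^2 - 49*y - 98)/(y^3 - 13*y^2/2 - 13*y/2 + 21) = 2*(y + 7)/(2*y - 3)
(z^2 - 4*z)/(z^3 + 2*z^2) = (z - 4)/(z*(z + 2))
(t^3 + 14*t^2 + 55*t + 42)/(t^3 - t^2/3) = 3*(t^3 + 14*t^2 + 55*t + 42)/(t^2*(3*t - 1))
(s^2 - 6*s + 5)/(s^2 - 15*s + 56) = (s^2 - 6*s + 5)/(s^2 - 15*s + 56)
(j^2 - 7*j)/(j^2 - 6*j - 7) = j/(j + 1)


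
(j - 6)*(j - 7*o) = j^2 - 7*j*o - 6*j + 42*o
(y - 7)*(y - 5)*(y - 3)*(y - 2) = y^4 - 17*y^3 + 101*y^2 - 247*y + 210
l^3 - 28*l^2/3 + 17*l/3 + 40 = (l - 8)*(l - 3)*(l + 5/3)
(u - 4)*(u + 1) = u^2 - 3*u - 4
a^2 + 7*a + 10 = (a + 2)*(a + 5)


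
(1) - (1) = 0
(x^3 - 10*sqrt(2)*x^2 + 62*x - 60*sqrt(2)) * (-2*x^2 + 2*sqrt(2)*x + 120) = -2*x^5 + 22*sqrt(2)*x^4 - 44*x^3 - 956*sqrt(2)*x^2 + 7200*x - 7200*sqrt(2)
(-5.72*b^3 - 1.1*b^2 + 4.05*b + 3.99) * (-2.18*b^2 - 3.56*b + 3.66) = 12.4696*b^5 + 22.7612*b^4 - 25.8482*b^3 - 27.1422*b^2 + 0.618599999999999*b + 14.6034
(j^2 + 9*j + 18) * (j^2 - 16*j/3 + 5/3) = j^4 + 11*j^3/3 - 85*j^2/3 - 81*j + 30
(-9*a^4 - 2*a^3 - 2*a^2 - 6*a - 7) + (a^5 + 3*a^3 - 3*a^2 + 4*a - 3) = a^5 - 9*a^4 + a^3 - 5*a^2 - 2*a - 10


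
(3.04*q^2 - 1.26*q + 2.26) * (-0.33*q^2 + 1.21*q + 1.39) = -1.0032*q^4 + 4.0942*q^3 + 1.9552*q^2 + 0.9832*q + 3.1414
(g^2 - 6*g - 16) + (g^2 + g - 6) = 2*g^2 - 5*g - 22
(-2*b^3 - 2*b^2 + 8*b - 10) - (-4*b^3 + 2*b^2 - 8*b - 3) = 2*b^3 - 4*b^2 + 16*b - 7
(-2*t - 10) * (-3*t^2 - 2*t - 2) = 6*t^3 + 34*t^2 + 24*t + 20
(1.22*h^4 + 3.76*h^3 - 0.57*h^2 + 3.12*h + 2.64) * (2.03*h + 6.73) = 2.4766*h^5 + 15.8434*h^4 + 24.1477*h^3 + 2.4975*h^2 + 26.3568*h + 17.7672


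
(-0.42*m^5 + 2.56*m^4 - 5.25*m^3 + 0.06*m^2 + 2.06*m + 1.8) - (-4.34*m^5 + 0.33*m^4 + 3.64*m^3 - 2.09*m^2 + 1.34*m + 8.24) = 3.92*m^5 + 2.23*m^4 - 8.89*m^3 + 2.15*m^2 + 0.72*m - 6.44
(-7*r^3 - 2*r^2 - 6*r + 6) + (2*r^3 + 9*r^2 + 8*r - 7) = -5*r^3 + 7*r^2 + 2*r - 1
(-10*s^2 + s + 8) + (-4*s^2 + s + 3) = -14*s^2 + 2*s + 11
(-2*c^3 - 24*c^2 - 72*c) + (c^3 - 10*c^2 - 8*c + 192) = -c^3 - 34*c^2 - 80*c + 192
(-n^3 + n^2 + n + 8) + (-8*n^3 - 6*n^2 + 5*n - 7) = -9*n^3 - 5*n^2 + 6*n + 1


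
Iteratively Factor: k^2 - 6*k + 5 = (k - 5)*(k - 1)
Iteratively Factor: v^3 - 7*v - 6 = (v + 1)*(v^2 - v - 6) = (v + 1)*(v + 2)*(v - 3)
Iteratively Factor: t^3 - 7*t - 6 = (t - 3)*(t^2 + 3*t + 2) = (t - 3)*(t + 1)*(t + 2)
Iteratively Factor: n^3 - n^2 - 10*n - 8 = (n + 1)*(n^2 - 2*n - 8) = (n - 4)*(n + 1)*(n + 2)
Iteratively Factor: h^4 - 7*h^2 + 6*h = (h - 1)*(h^3 + h^2 - 6*h) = (h - 1)*(h + 3)*(h^2 - 2*h) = (h - 2)*(h - 1)*(h + 3)*(h)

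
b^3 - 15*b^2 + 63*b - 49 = (b - 7)^2*(b - 1)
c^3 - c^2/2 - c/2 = c*(c - 1)*(c + 1/2)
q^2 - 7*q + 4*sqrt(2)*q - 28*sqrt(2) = (q - 7)*(q + 4*sqrt(2))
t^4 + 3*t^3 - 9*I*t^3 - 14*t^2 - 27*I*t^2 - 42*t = t*(t + 3)*(t - 7*I)*(t - 2*I)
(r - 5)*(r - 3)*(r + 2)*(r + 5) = r^4 - r^3 - 31*r^2 + 25*r + 150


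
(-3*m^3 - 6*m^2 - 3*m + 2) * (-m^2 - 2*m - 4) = 3*m^5 + 12*m^4 + 27*m^3 + 28*m^2 + 8*m - 8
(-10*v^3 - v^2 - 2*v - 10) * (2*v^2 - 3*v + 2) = -20*v^5 + 28*v^4 - 21*v^3 - 16*v^2 + 26*v - 20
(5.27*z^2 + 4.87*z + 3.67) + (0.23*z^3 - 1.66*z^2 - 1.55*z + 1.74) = 0.23*z^3 + 3.61*z^2 + 3.32*z + 5.41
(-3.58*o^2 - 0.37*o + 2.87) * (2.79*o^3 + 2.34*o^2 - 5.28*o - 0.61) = -9.9882*o^5 - 9.4095*o^4 + 26.0439*o^3 + 10.8532*o^2 - 14.9279*o - 1.7507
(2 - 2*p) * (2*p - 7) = -4*p^2 + 18*p - 14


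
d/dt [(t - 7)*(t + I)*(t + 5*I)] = 3*t^2 + t*(-14 + 12*I) - 5 - 42*I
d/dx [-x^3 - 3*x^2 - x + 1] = -3*x^2 - 6*x - 1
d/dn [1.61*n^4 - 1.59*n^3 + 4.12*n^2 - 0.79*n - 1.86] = 6.44*n^3 - 4.77*n^2 + 8.24*n - 0.79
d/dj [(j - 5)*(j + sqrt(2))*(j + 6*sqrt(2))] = 3*j^2 - 10*j + 14*sqrt(2)*j - 35*sqrt(2) + 12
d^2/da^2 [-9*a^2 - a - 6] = -18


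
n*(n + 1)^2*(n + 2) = n^4 + 4*n^3 + 5*n^2 + 2*n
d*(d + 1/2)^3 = d^4 + 3*d^3/2 + 3*d^2/4 + d/8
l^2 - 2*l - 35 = (l - 7)*(l + 5)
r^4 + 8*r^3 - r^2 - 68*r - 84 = (r - 3)*(r + 2)^2*(r + 7)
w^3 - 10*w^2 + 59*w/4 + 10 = (w - 8)*(w - 5/2)*(w + 1/2)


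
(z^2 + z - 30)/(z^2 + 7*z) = (z^2 + z - 30)/(z*(z + 7))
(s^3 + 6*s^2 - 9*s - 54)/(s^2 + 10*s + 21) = (s^2 + 3*s - 18)/(s + 7)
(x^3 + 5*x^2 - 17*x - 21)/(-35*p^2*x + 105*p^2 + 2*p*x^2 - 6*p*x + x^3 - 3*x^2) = (x^2 + 8*x + 7)/(-35*p^2 + 2*p*x + x^2)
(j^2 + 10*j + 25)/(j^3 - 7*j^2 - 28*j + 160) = (j + 5)/(j^2 - 12*j + 32)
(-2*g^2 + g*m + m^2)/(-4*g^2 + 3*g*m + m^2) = (2*g + m)/(4*g + m)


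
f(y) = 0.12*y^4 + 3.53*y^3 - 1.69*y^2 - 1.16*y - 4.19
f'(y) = 0.48*y^3 + 10.59*y^2 - 3.38*y - 1.16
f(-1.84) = -28.39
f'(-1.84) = 37.92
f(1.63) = 5.56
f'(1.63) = 23.55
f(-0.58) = -4.76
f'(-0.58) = 4.27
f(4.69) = 375.42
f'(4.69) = 265.44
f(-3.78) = -190.11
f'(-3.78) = 137.01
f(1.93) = 14.32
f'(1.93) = 35.21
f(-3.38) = -140.22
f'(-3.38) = 112.71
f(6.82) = 1288.67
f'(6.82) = 620.62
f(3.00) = 82.15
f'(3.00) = 96.97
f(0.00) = -4.19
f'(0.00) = -1.16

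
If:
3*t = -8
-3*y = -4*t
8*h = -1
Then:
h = -1/8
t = -8/3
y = -32/9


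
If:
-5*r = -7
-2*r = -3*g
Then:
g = 14/15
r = 7/5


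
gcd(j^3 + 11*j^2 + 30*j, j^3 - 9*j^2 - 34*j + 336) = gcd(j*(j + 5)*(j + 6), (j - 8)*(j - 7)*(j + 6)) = j + 6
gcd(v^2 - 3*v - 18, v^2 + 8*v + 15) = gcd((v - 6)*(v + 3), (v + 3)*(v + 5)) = v + 3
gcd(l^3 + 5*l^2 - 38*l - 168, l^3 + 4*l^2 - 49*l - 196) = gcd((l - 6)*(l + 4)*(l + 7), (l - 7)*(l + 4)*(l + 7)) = l^2 + 11*l + 28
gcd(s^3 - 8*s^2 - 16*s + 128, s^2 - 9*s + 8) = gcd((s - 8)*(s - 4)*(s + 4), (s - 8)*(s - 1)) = s - 8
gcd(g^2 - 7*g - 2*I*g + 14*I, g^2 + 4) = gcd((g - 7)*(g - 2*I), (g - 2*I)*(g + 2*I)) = g - 2*I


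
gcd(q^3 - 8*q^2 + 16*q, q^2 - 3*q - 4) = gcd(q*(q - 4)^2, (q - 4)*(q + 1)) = q - 4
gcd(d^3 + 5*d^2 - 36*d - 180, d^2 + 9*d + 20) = d + 5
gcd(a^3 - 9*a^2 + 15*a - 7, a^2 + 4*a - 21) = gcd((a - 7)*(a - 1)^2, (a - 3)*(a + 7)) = 1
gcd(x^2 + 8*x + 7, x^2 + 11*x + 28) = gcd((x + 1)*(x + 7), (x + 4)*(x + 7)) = x + 7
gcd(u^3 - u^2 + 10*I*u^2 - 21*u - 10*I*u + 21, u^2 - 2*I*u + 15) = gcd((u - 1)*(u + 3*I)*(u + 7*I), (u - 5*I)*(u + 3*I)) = u + 3*I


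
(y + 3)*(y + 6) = y^2 + 9*y + 18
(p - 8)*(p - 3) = p^2 - 11*p + 24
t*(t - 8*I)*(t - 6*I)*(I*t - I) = I*t^4 + 14*t^3 - I*t^3 - 14*t^2 - 48*I*t^2 + 48*I*t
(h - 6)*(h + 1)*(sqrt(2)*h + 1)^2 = 2*h^4 - 10*h^3 + 2*sqrt(2)*h^3 - 10*sqrt(2)*h^2 - 11*h^2 - 12*sqrt(2)*h - 5*h - 6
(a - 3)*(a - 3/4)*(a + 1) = a^3 - 11*a^2/4 - 3*a/2 + 9/4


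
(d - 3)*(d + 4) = d^2 + d - 12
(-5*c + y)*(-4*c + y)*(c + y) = 20*c^3 + 11*c^2*y - 8*c*y^2 + y^3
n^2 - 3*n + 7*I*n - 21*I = (n - 3)*(n + 7*I)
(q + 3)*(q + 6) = q^2 + 9*q + 18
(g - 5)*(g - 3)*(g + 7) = g^3 - g^2 - 41*g + 105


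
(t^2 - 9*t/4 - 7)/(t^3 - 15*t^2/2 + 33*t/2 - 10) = (4*t + 7)/(2*(2*t^2 - 7*t + 5))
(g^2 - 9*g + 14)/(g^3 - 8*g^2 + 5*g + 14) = 1/(g + 1)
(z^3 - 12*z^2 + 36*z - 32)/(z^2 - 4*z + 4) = z - 8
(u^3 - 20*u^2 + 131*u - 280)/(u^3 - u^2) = (u^3 - 20*u^2 + 131*u - 280)/(u^2*(u - 1))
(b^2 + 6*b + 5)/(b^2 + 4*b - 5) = (b + 1)/(b - 1)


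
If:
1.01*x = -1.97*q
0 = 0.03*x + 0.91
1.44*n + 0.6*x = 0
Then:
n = 12.64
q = 15.55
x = -30.33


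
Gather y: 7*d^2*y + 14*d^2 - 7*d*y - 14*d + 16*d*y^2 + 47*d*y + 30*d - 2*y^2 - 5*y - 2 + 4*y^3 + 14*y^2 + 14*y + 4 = 14*d^2 + 16*d + 4*y^3 + y^2*(16*d + 12) + y*(7*d^2 + 40*d + 9) + 2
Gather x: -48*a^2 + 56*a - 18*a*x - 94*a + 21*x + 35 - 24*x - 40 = -48*a^2 - 38*a + x*(-18*a - 3) - 5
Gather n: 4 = 4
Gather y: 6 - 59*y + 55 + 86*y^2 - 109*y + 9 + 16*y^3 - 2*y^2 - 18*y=16*y^3 + 84*y^2 - 186*y + 70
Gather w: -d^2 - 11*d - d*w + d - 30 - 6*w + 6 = -d^2 - 10*d + w*(-d - 6) - 24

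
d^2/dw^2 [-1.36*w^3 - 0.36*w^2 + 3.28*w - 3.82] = -8.16*w - 0.72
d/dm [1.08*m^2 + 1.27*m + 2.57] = 2.16*m + 1.27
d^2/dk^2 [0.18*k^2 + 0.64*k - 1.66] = 0.360000000000000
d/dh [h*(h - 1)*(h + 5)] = 3*h^2 + 8*h - 5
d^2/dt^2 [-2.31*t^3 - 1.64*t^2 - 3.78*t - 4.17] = -13.86*t - 3.28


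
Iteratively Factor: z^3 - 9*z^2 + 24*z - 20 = (z - 5)*(z^2 - 4*z + 4) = (z - 5)*(z - 2)*(z - 2)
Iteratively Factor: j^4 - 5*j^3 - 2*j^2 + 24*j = (j - 4)*(j^3 - j^2 - 6*j) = (j - 4)*(j + 2)*(j^2 - 3*j) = j*(j - 4)*(j + 2)*(j - 3)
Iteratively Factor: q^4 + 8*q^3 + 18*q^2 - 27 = (q + 3)*(q^3 + 5*q^2 + 3*q - 9) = (q + 3)^2*(q^2 + 2*q - 3) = (q - 1)*(q + 3)^2*(q + 3)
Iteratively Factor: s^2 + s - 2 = (s + 2)*(s - 1)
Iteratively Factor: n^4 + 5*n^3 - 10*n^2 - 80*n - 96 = (n + 3)*(n^3 + 2*n^2 - 16*n - 32) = (n + 2)*(n + 3)*(n^2 - 16) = (n - 4)*(n + 2)*(n + 3)*(n + 4)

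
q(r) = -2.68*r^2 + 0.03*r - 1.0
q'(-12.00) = 64.35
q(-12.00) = -387.28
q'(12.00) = -64.29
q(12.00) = -386.56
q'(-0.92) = 4.96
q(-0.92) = -3.30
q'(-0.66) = 3.57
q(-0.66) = -2.19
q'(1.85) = -9.89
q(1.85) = -10.12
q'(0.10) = -0.51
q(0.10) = -1.02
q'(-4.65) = 24.95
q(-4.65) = -59.09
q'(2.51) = -13.42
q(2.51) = -17.81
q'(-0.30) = 1.64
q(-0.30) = -1.25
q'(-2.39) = 12.84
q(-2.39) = -16.38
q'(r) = 0.03 - 5.36*r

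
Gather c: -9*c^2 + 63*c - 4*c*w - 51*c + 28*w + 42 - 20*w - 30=-9*c^2 + c*(12 - 4*w) + 8*w + 12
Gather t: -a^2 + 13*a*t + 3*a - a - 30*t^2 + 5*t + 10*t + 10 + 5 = -a^2 + 2*a - 30*t^2 + t*(13*a + 15) + 15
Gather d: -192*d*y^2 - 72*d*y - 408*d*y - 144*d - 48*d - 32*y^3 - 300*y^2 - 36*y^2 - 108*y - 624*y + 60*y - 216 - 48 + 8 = d*(-192*y^2 - 480*y - 192) - 32*y^3 - 336*y^2 - 672*y - 256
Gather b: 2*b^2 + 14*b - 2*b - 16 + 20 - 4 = 2*b^2 + 12*b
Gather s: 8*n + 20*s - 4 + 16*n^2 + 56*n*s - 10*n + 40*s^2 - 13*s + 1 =16*n^2 - 2*n + 40*s^2 + s*(56*n + 7) - 3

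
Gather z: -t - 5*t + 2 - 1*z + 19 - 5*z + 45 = -6*t - 6*z + 66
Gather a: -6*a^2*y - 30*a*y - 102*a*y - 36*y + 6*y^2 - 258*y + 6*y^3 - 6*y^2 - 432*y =-6*a^2*y - 132*a*y + 6*y^3 - 726*y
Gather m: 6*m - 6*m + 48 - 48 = 0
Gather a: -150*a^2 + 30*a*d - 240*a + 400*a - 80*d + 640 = -150*a^2 + a*(30*d + 160) - 80*d + 640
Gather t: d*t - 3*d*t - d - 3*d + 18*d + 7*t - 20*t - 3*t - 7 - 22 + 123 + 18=14*d + t*(-2*d - 16) + 112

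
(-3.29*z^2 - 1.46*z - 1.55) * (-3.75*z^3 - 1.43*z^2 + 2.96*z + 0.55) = 12.3375*z^5 + 10.1797*z^4 - 1.8381*z^3 - 3.9146*z^2 - 5.391*z - 0.8525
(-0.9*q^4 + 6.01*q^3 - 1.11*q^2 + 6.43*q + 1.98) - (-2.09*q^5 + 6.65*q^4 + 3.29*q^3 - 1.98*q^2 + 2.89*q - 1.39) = 2.09*q^5 - 7.55*q^4 + 2.72*q^3 + 0.87*q^2 + 3.54*q + 3.37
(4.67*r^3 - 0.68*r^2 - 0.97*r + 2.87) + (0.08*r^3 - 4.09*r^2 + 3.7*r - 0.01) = 4.75*r^3 - 4.77*r^2 + 2.73*r + 2.86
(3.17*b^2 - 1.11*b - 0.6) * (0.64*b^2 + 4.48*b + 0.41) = 2.0288*b^4 + 13.4912*b^3 - 4.0571*b^2 - 3.1431*b - 0.246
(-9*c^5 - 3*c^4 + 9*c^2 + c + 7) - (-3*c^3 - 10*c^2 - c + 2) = -9*c^5 - 3*c^4 + 3*c^3 + 19*c^2 + 2*c + 5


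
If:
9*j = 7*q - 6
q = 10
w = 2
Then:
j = 64/9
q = 10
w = 2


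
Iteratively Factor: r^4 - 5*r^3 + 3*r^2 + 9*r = (r - 3)*(r^3 - 2*r^2 - 3*r) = r*(r - 3)*(r^2 - 2*r - 3) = r*(r - 3)*(r + 1)*(r - 3)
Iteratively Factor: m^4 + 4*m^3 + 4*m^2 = (m + 2)*(m^3 + 2*m^2) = (m + 2)^2*(m^2) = m*(m + 2)^2*(m)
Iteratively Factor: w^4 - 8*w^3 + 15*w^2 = (w - 5)*(w^3 - 3*w^2) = w*(w - 5)*(w^2 - 3*w) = w^2*(w - 5)*(w - 3)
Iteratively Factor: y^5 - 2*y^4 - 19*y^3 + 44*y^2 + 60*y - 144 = (y - 3)*(y^4 + y^3 - 16*y^2 - 4*y + 48) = (y - 3)*(y + 4)*(y^3 - 3*y^2 - 4*y + 12) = (y - 3)*(y + 2)*(y + 4)*(y^2 - 5*y + 6) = (y - 3)^2*(y + 2)*(y + 4)*(y - 2)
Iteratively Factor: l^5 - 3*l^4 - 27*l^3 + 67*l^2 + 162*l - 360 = (l + 3)*(l^4 - 6*l^3 - 9*l^2 + 94*l - 120) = (l - 5)*(l + 3)*(l^3 - l^2 - 14*l + 24) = (l - 5)*(l - 2)*(l + 3)*(l^2 + l - 12) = (l - 5)*(l - 2)*(l + 3)*(l + 4)*(l - 3)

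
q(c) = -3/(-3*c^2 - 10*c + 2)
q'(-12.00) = 0.00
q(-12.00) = 0.01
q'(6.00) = -0.00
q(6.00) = 0.02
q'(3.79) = -0.02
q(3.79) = 0.04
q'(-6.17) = 0.03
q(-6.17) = 0.06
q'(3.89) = -0.01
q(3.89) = 0.04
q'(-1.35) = -0.06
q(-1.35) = -0.30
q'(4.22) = -0.01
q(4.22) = 0.03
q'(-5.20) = 0.09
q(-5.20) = 0.11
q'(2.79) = -0.03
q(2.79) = 0.06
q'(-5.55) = 0.06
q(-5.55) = 0.09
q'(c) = -3*(6*c + 10)/(-3*c^2 - 10*c + 2)^2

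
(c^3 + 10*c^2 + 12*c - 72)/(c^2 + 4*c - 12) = c + 6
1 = 1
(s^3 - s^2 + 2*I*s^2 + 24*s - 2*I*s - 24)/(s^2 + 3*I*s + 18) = (s^2 - s*(1 + 4*I) + 4*I)/(s - 3*I)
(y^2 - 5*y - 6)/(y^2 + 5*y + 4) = (y - 6)/(y + 4)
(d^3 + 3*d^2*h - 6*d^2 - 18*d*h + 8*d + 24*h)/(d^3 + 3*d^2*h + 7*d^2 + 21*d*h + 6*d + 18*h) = (d^2 - 6*d + 8)/(d^2 + 7*d + 6)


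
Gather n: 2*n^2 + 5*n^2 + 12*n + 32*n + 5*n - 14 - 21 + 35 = 7*n^2 + 49*n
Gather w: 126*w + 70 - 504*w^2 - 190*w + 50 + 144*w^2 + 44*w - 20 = -360*w^2 - 20*w + 100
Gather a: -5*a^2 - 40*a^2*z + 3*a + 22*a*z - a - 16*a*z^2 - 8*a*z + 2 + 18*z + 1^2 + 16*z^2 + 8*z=a^2*(-40*z - 5) + a*(-16*z^2 + 14*z + 2) + 16*z^2 + 26*z + 3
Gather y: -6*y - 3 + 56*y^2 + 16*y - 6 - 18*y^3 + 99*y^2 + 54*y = -18*y^3 + 155*y^2 + 64*y - 9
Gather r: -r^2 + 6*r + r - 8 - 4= -r^2 + 7*r - 12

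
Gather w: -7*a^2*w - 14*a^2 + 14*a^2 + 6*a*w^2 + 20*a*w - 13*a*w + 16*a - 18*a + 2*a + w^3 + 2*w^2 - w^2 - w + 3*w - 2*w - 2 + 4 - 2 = w^3 + w^2*(6*a + 1) + w*(-7*a^2 + 7*a)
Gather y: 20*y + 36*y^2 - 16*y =36*y^2 + 4*y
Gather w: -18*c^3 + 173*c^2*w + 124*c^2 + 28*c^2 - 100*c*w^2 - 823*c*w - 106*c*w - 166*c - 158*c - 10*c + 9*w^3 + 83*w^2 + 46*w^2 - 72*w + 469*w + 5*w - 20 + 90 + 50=-18*c^3 + 152*c^2 - 334*c + 9*w^3 + w^2*(129 - 100*c) + w*(173*c^2 - 929*c + 402) + 120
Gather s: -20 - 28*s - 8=-28*s - 28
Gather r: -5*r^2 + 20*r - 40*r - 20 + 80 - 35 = -5*r^2 - 20*r + 25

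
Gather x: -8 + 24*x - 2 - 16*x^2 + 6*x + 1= -16*x^2 + 30*x - 9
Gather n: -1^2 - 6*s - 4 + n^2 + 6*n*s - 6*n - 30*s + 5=n^2 + n*(6*s - 6) - 36*s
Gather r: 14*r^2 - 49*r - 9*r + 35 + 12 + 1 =14*r^2 - 58*r + 48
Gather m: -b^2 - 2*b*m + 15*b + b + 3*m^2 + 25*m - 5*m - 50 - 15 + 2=-b^2 + 16*b + 3*m^2 + m*(20 - 2*b) - 63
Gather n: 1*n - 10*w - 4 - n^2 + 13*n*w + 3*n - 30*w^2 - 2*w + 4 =-n^2 + n*(13*w + 4) - 30*w^2 - 12*w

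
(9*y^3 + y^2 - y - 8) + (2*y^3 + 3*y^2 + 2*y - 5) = 11*y^3 + 4*y^2 + y - 13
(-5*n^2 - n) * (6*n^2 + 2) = -30*n^4 - 6*n^3 - 10*n^2 - 2*n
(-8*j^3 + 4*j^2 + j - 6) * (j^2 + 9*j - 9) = -8*j^5 - 68*j^4 + 109*j^3 - 33*j^2 - 63*j + 54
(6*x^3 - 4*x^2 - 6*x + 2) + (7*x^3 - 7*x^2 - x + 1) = 13*x^3 - 11*x^2 - 7*x + 3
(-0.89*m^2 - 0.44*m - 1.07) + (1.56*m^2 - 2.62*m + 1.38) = 0.67*m^2 - 3.06*m + 0.31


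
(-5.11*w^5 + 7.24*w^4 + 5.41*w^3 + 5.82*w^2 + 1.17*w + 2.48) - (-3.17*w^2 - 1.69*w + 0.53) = -5.11*w^5 + 7.24*w^4 + 5.41*w^3 + 8.99*w^2 + 2.86*w + 1.95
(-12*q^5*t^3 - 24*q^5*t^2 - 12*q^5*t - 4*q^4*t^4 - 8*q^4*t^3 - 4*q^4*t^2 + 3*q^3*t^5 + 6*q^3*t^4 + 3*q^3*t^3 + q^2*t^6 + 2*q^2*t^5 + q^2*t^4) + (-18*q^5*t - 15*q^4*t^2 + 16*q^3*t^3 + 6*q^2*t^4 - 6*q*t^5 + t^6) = -12*q^5*t^3 - 24*q^5*t^2 - 30*q^5*t - 4*q^4*t^4 - 8*q^4*t^3 - 19*q^4*t^2 + 3*q^3*t^5 + 6*q^3*t^4 + 19*q^3*t^3 + q^2*t^6 + 2*q^2*t^5 + 7*q^2*t^4 - 6*q*t^5 + t^6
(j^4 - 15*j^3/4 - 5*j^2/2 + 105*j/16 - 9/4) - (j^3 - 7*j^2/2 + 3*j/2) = j^4 - 19*j^3/4 + j^2 + 81*j/16 - 9/4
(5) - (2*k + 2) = 3 - 2*k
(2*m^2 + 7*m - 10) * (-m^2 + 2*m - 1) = -2*m^4 - 3*m^3 + 22*m^2 - 27*m + 10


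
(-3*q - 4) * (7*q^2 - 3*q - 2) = -21*q^3 - 19*q^2 + 18*q + 8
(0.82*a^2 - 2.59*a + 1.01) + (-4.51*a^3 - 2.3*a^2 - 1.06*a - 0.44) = -4.51*a^3 - 1.48*a^2 - 3.65*a + 0.57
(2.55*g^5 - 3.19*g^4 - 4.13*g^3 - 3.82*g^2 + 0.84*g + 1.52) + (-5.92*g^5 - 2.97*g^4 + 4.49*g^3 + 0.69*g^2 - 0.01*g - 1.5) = -3.37*g^5 - 6.16*g^4 + 0.36*g^3 - 3.13*g^2 + 0.83*g + 0.02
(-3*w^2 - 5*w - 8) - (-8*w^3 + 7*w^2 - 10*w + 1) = 8*w^3 - 10*w^2 + 5*w - 9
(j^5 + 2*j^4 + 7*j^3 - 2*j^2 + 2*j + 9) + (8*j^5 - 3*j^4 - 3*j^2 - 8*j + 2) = 9*j^5 - j^4 + 7*j^3 - 5*j^2 - 6*j + 11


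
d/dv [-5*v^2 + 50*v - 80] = 50 - 10*v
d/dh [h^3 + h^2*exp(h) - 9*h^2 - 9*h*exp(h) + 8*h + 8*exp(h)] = h^2*exp(h) + 3*h^2 - 7*h*exp(h) - 18*h - exp(h) + 8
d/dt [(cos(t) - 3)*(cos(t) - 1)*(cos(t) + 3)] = (-3*cos(t)^2 + 2*cos(t) + 9)*sin(t)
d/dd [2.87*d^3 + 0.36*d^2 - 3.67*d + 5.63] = 8.61*d^2 + 0.72*d - 3.67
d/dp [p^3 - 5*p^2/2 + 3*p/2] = 3*p^2 - 5*p + 3/2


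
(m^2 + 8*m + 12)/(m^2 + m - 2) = (m + 6)/(m - 1)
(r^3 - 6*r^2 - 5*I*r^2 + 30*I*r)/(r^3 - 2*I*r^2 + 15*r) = (r - 6)/(r + 3*I)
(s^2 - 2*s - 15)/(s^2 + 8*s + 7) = (s^2 - 2*s - 15)/(s^2 + 8*s + 7)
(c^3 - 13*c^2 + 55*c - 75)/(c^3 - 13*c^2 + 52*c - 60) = (c^2 - 8*c + 15)/(c^2 - 8*c + 12)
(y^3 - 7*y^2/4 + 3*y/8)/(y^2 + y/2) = (8*y^2 - 14*y + 3)/(4*(2*y + 1))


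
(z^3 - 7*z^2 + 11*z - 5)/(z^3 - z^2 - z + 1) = (z - 5)/(z + 1)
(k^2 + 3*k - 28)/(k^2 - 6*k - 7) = (-k^2 - 3*k + 28)/(-k^2 + 6*k + 7)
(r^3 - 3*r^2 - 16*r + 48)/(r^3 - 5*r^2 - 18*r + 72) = (r - 4)/(r - 6)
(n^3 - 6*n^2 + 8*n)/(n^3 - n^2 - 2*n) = (n - 4)/(n + 1)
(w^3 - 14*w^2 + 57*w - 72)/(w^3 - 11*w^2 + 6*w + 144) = (w^2 - 6*w + 9)/(w^2 - 3*w - 18)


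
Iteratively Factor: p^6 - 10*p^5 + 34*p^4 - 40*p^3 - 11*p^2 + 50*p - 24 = (p + 1)*(p^5 - 11*p^4 + 45*p^3 - 85*p^2 + 74*p - 24) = (p - 4)*(p + 1)*(p^4 - 7*p^3 + 17*p^2 - 17*p + 6) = (p - 4)*(p - 1)*(p + 1)*(p^3 - 6*p^2 + 11*p - 6) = (p - 4)*(p - 3)*(p - 1)*(p + 1)*(p^2 - 3*p + 2) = (p - 4)*(p - 3)*(p - 1)^2*(p + 1)*(p - 2)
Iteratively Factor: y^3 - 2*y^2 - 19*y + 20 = (y + 4)*(y^2 - 6*y + 5) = (y - 5)*(y + 4)*(y - 1)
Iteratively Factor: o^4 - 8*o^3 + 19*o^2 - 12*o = (o - 4)*(o^3 - 4*o^2 + 3*o) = (o - 4)*(o - 1)*(o^2 - 3*o) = o*(o - 4)*(o - 1)*(o - 3)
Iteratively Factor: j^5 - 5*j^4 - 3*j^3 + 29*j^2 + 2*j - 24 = (j - 3)*(j^4 - 2*j^3 - 9*j^2 + 2*j + 8) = (j - 3)*(j - 1)*(j^3 - j^2 - 10*j - 8) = (j - 3)*(j - 1)*(j + 2)*(j^2 - 3*j - 4) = (j - 3)*(j - 1)*(j + 1)*(j + 2)*(j - 4)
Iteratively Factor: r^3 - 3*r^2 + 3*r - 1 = (r - 1)*(r^2 - 2*r + 1) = (r - 1)^2*(r - 1)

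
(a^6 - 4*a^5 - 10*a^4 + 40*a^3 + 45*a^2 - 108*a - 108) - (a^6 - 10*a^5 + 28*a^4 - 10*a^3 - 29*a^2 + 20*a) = 6*a^5 - 38*a^4 + 50*a^3 + 74*a^2 - 128*a - 108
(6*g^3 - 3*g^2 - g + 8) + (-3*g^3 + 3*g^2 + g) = 3*g^3 + 8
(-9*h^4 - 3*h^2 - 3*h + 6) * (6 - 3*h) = 27*h^5 - 54*h^4 + 9*h^3 - 9*h^2 - 36*h + 36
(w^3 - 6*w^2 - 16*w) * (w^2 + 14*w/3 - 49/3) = w^5 - 4*w^4/3 - 181*w^3/3 + 70*w^2/3 + 784*w/3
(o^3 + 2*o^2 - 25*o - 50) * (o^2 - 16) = o^5 + 2*o^4 - 41*o^3 - 82*o^2 + 400*o + 800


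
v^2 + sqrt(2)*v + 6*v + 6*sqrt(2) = (v + 6)*(v + sqrt(2))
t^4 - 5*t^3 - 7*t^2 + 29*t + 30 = (t - 5)*(t - 3)*(t + 1)*(t + 2)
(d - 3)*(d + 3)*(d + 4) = d^3 + 4*d^2 - 9*d - 36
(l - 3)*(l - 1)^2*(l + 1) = l^4 - 4*l^3 + 2*l^2 + 4*l - 3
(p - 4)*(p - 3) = p^2 - 7*p + 12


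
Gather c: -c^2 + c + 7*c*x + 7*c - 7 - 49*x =-c^2 + c*(7*x + 8) - 49*x - 7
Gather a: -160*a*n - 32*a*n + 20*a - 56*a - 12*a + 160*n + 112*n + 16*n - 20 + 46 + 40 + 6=a*(-192*n - 48) + 288*n + 72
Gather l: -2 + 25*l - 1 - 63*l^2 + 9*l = -63*l^2 + 34*l - 3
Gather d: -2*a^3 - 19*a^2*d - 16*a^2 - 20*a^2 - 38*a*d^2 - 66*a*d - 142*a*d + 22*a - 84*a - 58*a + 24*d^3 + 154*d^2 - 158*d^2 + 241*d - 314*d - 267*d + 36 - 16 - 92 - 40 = -2*a^3 - 36*a^2 - 120*a + 24*d^3 + d^2*(-38*a - 4) + d*(-19*a^2 - 208*a - 340) - 112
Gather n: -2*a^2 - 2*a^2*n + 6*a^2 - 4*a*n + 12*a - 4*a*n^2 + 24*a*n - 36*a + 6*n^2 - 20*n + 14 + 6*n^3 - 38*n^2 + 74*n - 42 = 4*a^2 - 24*a + 6*n^3 + n^2*(-4*a - 32) + n*(-2*a^2 + 20*a + 54) - 28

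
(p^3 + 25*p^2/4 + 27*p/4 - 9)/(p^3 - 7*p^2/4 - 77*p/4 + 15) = (p + 3)/(p - 5)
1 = 1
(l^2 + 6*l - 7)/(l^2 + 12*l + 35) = (l - 1)/(l + 5)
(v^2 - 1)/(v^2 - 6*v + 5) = (v + 1)/(v - 5)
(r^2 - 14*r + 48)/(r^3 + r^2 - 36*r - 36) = (r - 8)/(r^2 + 7*r + 6)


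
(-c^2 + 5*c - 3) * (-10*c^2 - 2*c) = 10*c^4 - 48*c^3 + 20*c^2 + 6*c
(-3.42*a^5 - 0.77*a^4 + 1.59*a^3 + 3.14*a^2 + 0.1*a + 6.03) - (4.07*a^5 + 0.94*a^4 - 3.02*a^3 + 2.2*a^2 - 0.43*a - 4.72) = -7.49*a^5 - 1.71*a^4 + 4.61*a^3 + 0.94*a^2 + 0.53*a + 10.75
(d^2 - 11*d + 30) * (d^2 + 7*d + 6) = d^4 - 4*d^3 - 41*d^2 + 144*d + 180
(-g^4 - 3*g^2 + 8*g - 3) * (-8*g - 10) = 8*g^5 + 10*g^4 + 24*g^3 - 34*g^2 - 56*g + 30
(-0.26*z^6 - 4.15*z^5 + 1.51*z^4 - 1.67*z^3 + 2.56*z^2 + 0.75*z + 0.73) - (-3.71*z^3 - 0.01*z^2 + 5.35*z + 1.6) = -0.26*z^6 - 4.15*z^5 + 1.51*z^4 + 2.04*z^3 + 2.57*z^2 - 4.6*z - 0.87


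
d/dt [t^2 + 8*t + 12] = 2*t + 8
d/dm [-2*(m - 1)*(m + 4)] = -4*m - 6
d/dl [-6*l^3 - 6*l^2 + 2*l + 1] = -18*l^2 - 12*l + 2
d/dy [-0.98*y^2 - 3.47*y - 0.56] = -1.96*y - 3.47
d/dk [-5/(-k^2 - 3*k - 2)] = 5*(-2*k - 3)/(k^2 + 3*k + 2)^2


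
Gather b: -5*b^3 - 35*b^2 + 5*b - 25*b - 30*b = -5*b^3 - 35*b^2 - 50*b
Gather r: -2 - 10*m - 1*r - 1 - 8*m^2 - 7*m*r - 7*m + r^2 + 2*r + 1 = -8*m^2 - 17*m + r^2 + r*(1 - 7*m) - 2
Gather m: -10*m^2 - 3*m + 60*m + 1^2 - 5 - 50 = -10*m^2 + 57*m - 54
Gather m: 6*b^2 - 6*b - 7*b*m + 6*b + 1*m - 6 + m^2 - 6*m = 6*b^2 + m^2 + m*(-7*b - 5) - 6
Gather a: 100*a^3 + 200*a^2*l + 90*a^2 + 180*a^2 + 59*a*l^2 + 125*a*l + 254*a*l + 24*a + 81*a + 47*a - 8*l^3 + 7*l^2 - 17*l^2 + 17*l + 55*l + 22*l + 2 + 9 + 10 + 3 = 100*a^3 + a^2*(200*l + 270) + a*(59*l^2 + 379*l + 152) - 8*l^3 - 10*l^2 + 94*l + 24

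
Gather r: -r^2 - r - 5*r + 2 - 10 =-r^2 - 6*r - 8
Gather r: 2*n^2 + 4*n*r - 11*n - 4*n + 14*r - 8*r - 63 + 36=2*n^2 - 15*n + r*(4*n + 6) - 27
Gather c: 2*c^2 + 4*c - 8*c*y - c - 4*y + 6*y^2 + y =2*c^2 + c*(3 - 8*y) + 6*y^2 - 3*y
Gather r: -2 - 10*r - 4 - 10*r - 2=-20*r - 8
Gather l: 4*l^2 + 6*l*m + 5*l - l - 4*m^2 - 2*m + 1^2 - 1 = 4*l^2 + l*(6*m + 4) - 4*m^2 - 2*m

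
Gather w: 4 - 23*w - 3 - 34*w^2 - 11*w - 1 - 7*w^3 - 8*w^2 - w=-7*w^3 - 42*w^2 - 35*w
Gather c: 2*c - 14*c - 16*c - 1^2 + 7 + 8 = 14 - 28*c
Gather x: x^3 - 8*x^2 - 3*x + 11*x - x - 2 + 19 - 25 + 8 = x^3 - 8*x^2 + 7*x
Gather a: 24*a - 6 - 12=24*a - 18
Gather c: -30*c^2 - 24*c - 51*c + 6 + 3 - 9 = -30*c^2 - 75*c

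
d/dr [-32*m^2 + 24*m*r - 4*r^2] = 24*m - 8*r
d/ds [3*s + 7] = 3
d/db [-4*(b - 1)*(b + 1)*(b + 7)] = -12*b^2 - 56*b + 4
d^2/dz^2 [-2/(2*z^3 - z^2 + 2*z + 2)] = 4*((6*z - 1)*(2*z^3 - z^2 + 2*z + 2) - 4*(3*z^2 - z + 1)^2)/(2*z^3 - z^2 + 2*z + 2)^3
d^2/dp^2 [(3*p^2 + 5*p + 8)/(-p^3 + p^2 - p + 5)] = 2*(-3*p^6 - 15*p^5 - 24*p^4 - 44*p^3 - 153*p^2 - 21*p - 68)/(p^9 - 3*p^8 + 6*p^7 - 22*p^6 + 36*p^5 - 48*p^4 + 106*p^3 - 90*p^2 + 75*p - 125)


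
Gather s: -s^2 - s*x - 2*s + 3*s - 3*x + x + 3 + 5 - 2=-s^2 + s*(1 - x) - 2*x + 6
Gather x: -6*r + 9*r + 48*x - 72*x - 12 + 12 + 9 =3*r - 24*x + 9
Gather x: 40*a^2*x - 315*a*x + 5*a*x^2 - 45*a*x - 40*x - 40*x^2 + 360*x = x^2*(5*a - 40) + x*(40*a^2 - 360*a + 320)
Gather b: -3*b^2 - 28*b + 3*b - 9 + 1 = -3*b^2 - 25*b - 8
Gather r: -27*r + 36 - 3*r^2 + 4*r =-3*r^2 - 23*r + 36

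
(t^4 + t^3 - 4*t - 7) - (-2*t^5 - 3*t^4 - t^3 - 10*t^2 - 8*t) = 2*t^5 + 4*t^4 + 2*t^3 + 10*t^2 + 4*t - 7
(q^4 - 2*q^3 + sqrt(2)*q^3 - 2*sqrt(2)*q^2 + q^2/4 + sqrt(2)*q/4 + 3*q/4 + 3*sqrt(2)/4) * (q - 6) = q^5 - 8*q^4 + sqrt(2)*q^4 - 8*sqrt(2)*q^3 + 49*q^3/4 - 3*q^2/4 + 49*sqrt(2)*q^2/4 - 9*q/2 - 3*sqrt(2)*q/4 - 9*sqrt(2)/2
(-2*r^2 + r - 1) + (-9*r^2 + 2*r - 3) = -11*r^2 + 3*r - 4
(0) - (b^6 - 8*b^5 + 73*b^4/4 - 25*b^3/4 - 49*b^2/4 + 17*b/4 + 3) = -b^6 + 8*b^5 - 73*b^4/4 + 25*b^3/4 + 49*b^2/4 - 17*b/4 - 3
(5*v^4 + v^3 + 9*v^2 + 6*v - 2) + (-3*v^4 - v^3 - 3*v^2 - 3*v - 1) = 2*v^4 + 6*v^2 + 3*v - 3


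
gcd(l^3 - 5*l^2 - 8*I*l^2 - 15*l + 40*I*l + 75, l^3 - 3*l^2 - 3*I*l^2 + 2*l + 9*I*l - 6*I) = l - 3*I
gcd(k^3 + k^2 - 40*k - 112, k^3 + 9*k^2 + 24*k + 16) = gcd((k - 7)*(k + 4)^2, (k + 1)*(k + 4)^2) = k^2 + 8*k + 16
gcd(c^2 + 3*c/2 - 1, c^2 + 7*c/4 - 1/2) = c + 2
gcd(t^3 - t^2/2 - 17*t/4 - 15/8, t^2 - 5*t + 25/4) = t - 5/2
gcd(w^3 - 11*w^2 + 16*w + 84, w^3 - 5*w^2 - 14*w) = w^2 - 5*w - 14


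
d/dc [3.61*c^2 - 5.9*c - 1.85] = 7.22*c - 5.9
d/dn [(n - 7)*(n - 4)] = 2*n - 11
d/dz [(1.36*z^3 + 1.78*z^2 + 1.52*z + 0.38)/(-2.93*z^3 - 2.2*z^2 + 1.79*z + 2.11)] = (2.2234*z^4 + 13.776*z^3 + 18.4792*z^2 + 9.1836*z + 2.527)/(8.5849*z^6 + 12.892*z^5 - 5.6494*z^4 - 20.2406*z^3 - 6.0799*z^2 + 7.5538*z + 4.4521)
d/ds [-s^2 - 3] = -2*s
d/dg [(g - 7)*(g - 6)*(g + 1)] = 3*g^2 - 24*g + 29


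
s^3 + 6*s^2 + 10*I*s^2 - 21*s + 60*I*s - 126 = (s + 6)*(s + 3*I)*(s + 7*I)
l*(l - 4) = l^2 - 4*l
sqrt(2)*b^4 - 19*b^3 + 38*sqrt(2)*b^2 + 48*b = b*(b - 6*sqrt(2))*(b - 4*sqrt(2))*(sqrt(2)*b + 1)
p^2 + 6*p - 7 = (p - 1)*(p + 7)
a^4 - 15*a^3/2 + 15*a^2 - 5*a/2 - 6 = (a - 4)*(a - 3)*(a - 1)*(a + 1/2)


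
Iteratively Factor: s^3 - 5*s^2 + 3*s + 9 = (s + 1)*(s^2 - 6*s + 9) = (s - 3)*(s + 1)*(s - 3)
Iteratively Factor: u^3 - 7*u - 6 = (u + 2)*(u^2 - 2*u - 3) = (u - 3)*(u + 2)*(u + 1)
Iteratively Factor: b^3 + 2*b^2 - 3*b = (b - 1)*(b^2 + 3*b) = b*(b - 1)*(b + 3)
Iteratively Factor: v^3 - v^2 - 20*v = (v - 5)*(v^2 + 4*v) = (v - 5)*(v + 4)*(v)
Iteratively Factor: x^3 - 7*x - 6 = (x + 2)*(x^2 - 2*x - 3) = (x - 3)*(x + 2)*(x + 1)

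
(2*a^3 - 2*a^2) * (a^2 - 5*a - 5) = 2*a^5 - 12*a^4 + 10*a^2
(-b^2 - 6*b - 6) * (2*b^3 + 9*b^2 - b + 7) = -2*b^5 - 21*b^4 - 65*b^3 - 55*b^2 - 36*b - 42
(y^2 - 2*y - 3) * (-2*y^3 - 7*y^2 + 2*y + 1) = -2*y^5 - 3*y^4 + 22*y^3 + 18*y^2 - 8*y - 3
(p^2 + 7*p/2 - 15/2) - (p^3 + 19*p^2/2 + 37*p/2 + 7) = -p^3 - 17*p^2/2 - 15*p - 29/2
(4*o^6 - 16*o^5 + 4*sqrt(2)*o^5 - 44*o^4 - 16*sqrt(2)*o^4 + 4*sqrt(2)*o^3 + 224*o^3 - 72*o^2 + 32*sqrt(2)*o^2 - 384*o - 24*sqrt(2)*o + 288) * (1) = 4*o^6 - 16*o^5 + 4*sqrt(2)*o^5 - 44*o^4 - 16*sqrt(2)*o^4 + 4*sqrt(2)*o^3 + 224*o^3 - 72*o^2 + 32*sqrt(2)*o^2 - 384*o - 24*sqrt(2)*o + 288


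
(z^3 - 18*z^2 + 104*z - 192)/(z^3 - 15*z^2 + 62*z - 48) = (z - 4)/(z - 1)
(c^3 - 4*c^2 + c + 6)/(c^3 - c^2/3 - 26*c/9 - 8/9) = 9*(c^2 - 2*c - 3)/(9*c^2 + 15*c + 4)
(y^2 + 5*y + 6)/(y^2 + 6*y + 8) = (y + 3)/(y + 4)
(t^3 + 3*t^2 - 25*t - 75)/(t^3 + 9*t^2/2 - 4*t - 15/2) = 2*(t^2 - 2*t - 15)/(2*t^2 - t - 3)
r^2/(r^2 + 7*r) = r/(r + 7)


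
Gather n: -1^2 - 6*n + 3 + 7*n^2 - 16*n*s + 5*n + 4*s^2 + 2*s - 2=7*n^2 + n*(-16*s - 1) + 4*s^2 + 2*s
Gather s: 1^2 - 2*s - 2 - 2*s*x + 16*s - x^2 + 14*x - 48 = s*(14 - 2*x) - x^2 + 14*x - 49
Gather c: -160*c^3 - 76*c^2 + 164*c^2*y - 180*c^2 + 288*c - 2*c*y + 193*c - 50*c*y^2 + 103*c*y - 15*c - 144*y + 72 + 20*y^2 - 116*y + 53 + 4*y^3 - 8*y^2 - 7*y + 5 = -160*c^3 + c^2*(164*y - 256) + c*(-50*y^2 + 101*y + 466) + 4*y^3 + 12*y^2 - 267*y + 130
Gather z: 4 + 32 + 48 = 84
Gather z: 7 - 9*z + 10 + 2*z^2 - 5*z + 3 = 2*z^2 - 14*z + 20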